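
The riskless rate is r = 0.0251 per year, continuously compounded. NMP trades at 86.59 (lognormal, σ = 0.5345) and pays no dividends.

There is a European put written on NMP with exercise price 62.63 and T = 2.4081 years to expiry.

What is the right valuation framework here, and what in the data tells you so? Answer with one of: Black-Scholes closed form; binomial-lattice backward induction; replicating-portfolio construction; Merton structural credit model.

Key observation: a European claim on NMP (strike 62.63) — a lognormal (GBM) underlying with constant rate and volatility — has an exact closed-form value; no lattice or capital structure is involved.

framework: Black-Scholes closed form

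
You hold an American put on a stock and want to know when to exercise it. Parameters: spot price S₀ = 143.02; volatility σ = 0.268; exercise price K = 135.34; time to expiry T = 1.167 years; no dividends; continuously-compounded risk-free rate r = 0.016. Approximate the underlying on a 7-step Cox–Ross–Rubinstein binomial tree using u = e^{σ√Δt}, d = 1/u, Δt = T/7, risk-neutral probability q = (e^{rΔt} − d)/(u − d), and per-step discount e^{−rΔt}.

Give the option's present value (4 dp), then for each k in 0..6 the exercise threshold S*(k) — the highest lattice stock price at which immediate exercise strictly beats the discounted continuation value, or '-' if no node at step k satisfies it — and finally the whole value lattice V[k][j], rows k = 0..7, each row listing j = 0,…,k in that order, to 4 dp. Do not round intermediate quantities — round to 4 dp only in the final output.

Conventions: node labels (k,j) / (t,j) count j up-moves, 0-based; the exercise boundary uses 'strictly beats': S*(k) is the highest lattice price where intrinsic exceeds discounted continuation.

price = 11.8110
boundary = - - - - 92.3218 102.9976 114.9080
tree:
11.8110
17.1804 6.1713
24.2483 9.7654 2.3865
33.0066 15.0762 4.1765 0.4978
43.0182 22.5512 7.2172 0.9689 0.0000
52.5875 32.3424 12.2724 1.8858 0.0000 0.0000
61.1650 43.0182 20.4320 3.6706 0.0000 0.0000 0.0000
68.8533 52.5875 32.3424 7.1443 0.0000 0.0000 0.0000 0.0000

params: Δt=0.16671 u=1.11564 d=0.89635 q=0.48485 e^(-rΔt)=0.99734
t_7 payoffs: 68.8533 52.5875 32.3424 7.1443 0.0000 0.0000 0.0000 0.0000
t_6: node(6,0) S=74.1750 payoff=61.1650 vs cont=60.8044 → 61.1650 [stop]  node(6,1) S=92.3218 payoff=43.0182 vs cont=42.6577 → 43.0182 [stop]  node(6,2) S=114.9080 payoff=20.4320 vs cont=20.0714 → 20.4320 [stop]  node(6,3) S=143.0200 payoff=0.0000 vs cont=3.6706 → 3.6706 [wait]  node(6,4) S=178.0095 payoff=0.0000 vs cont=0.0000 → 0.0000 [wait]  node(6,5) S=221.5591 payoff=0.0000 vs cont=0.0000 → 0.0000 [wait]  node(6,6) S=275.7629 payoff=0.0000 vs cont=0.0000 → 0.0000 [wait]  ⇒ S*(6)=114.9080
t_5: node(5,0) S=82.7525 payoff=52.5875 vs cont=52.2270 → 52.5875 [stop]  node(5,1) S=102.9976 payoff=32.3424 vs cont=31.9818 → 32.3424 [stop]  node(5,2) S=128.1957 payoff=7.1443 vs cont=12.2724 → 12.2724 [wait]  node(5,3) S=159.5585 payoff=0.0000 vs cont=1.8858 → 1.8858 [wait]  node(5,4) S=198.5941 payoff=0.0000 vs cont=0.0000 → 0.0000 [wait]  node(5,5) S=247.1796 payoff=0.0000 vs cont=0.0000 → 0.0000 [wait]  ⇒ S*(5)=102.9976
t_4: node(4,0) S=92.3218 payoff=43.0182 vs cont=42.6577 → 43.0182 [stop]  node(4,1) S=114.9080 payoff=20.4320 vs cont=22.5512 → 22.5512 [wait]  node(4,2) S=143.0200 payoff=0.0000 vs cont=7.2172 → 7.2172 [wait]  node(4,3) S=178.0095 payoff=0.0000 vs cont=0.9689 → 0.9689 [wait]  node(4,4) S=221.5591 payoff=0.0000 vs cont=0.0000 → 0.0000 [wait]  ⇒ S*(4)=92.3218
t_3: node(3,0) S=102.9976 payoff=32.3424 vs cont=33.0066 → 33.0066 [wait]  node(3,1) S=128.1957 payoff=7.1443 vs cont=15.0762 → 15.0762 [wait]  node(3,2) S=159.5585 payoff=0.0000 vs cont=4.1765 → 4.1765 [wait]  node(3,3) S=198.5941 payoff=0.0000 vs cont=0.4978 → 0.4978 [wait]  ⇒ S*(3)=-
t_2: node(2,0) S=114.9080 payoff=20.4320 vs cont=24.2483 → 24.2483 [wait]  node(2,1) S=143.0200 payoff=0.0000 vs cont=9.7654 → 9.7654 [wait]  node(2,2) S=178.0095 payoff=0.0000 vs cont=2.3865 → 2.3865 [wait]  ⇒ S*(2)=-
t_1: node(1,0) S=128.1957 payoff=7.1443 vs cont=17.1804 → 17.1804 [wait]  node(1,1) S=159.5585 payoff=0.0000 vs cont=6.1713 → 6.1713 [wait]  ⇒ S*(1)=-
t_0: node(0,0) S=143.0200 payoff=0.0000 vs cont=11.8110 → 11.8110 [wait]  ⇒ S*(0)=-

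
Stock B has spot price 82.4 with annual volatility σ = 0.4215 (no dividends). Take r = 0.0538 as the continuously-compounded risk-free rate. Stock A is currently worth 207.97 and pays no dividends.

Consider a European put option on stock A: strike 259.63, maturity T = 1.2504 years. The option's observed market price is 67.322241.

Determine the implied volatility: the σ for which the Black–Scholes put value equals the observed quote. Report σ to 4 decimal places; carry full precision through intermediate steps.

At σ = 0.4837 the Black–Scholes value reproduces the quote:
σ√T = 0.4837·√1.2504 = 0.540880
d₁ = (ln(S/K) + (r+σ²/2)T) / (σ√T) = (ln(207.97/259.63) + (0.0538+0.4837²/2)·1.2504) / 0.540880 = (-0.221864 + 0.213547) / 0.540880 = -0.015376
d₂ = d₁ − σ√T = -0.015376 − 0.540880 = -0.556256
e^{−rT} = 0.934941
N(−d₁) = 0.506134,  N(−d₂) = 0.710982
V = K·e^{−rT}·N(−d₂) − S·N(−d₁) = 172.582948 − 105.260707 = 67.322241 (equal to the quote); since ∂V/∂σ > 0 for all σ, the implied volatility is unique

sigma = 0.4837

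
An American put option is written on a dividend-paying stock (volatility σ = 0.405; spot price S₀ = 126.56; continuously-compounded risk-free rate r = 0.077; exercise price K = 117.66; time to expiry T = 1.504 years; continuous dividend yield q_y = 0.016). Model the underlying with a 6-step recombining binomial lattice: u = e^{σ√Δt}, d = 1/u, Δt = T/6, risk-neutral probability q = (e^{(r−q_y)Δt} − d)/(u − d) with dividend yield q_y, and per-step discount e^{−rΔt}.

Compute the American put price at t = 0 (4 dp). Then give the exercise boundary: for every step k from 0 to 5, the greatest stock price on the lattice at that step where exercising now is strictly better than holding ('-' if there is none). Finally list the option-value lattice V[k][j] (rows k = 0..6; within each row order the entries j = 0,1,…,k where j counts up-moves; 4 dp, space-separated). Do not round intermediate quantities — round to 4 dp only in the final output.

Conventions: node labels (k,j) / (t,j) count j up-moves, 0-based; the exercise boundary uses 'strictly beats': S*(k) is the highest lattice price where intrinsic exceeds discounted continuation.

Δt=0.25067  u=1.22479  d=0.81647  q=0.48722  discount=0.98088
step 6 (expiry): payoffs max(K−S,0) = 80.1691 61.4195 33.2930 0.0000 0.0000 0.0000 0.0000
step 5: (k=5,j=0): S=45.9185, K−S=71.7415, hold=69.6761 ⇒ V=71.7415 exercise | (k=5,j=1): S=68.8828, K−S=48.7772, hold=46.8037 ⇒ V=48.7772 exercise | (k=5,j=2): S=103.3320, K−S=14.3280, hold=16.7458 ⇒ V=16.7458 continue | (k=5,j=3): S=155.0095, K−S=0.0000, hold=0.0000 ⇒ V=0.0000 continue | (k=5,j=4): S=232.5316, K−S=0.0000, hold=0.0000 ⇒ V=0.0000 continue | (k=5,j=5): S=348.8233, K−S=0.0000, hold=0.0000 ⇒ V=0.0000 continue  boundary S*=68.8828
step 4: (k=4,j=0): S=56.2405, K−S=61.4195, hold=59.3954 ⇒ V=61.4195 exercise | (k=4,j=1): S=84.3670, K−S=33.2930, hold=32.5369 ⇒ V=33.2930 exercise | (k=4,j=2): S=126.5600, K−S=0.0000, hold=8.4228 ⇒ V=8.4228 continue | (k=4,j=3): S=189.8541, K−S=0.0000, hold=0.0000 ⇒ V=0.0000 continue | (k=4,j=4): S=284.8025, K−S=0.0000, hold=0.0000 ⇒ V=0.0000 continue  boundary S*=84.3670
step 3: (k=3,j=0): S=68.8828, K−S=48.7772, hold=46.8037 ⇒ V=48.7772 exercise | (k=3,j=1): S=103.3320, K−S=14.3280, hold=20.7710 ⇒ V=20.7710 continue | (k=3,j=2): S=155.0095, K−S=0.0000, hold=4.2365 ⇒ V=4.2365 continue | (k=3,j=3): S=232.5316, K−S=0.0000, hold=0.0000 ⇒ V=0.0000 continue  boundary S*=68.8828
step 2: (k=2,j=0): S=84.3670, K−S=33.2930, hold=34.4605 ⇒ V=34.4605 continue | (k=2,j=1): S=126.5600, K−S=0.0000, hold=12.4721 ⇒ V=12.4721 continue | (k=2,j=2): S=189.8541, K−S=0.0000, hold=2.1309 ⇒ V=2.1309 continue  boundary S*=-
step 1: (k=1,j=0): S=103.3320, K−S=14.3280, hold=23.2935 ⇒ V=23.2935 continue | (k=1,j=1): S=155.0095, K−S=0.0000, hold=7.2916 ⇒ V=7.2916 continue  boundary S*=-
step 0: (k=0,j=0): S=126.5600, K−S=0.0000, hold=15.2009 ⇒ V=15.2009 continue  boundary S*=-

price = 15.2009
boundary = - - - 68.8828 84.3670 68.8828
tree:
15.2009
23.2935 7.2916
34.4605 12.4721 2.1309
48.7772 20.7710 4.2365 0.0000
61.4195 33.2930 8.4228 0.0000 0.0000
71.7415 48.7772 16.7458 0.0000 0.0000 0.0000
80.1691 61.4195 33.2930 0.0000 0.0000 0.0000 0.0000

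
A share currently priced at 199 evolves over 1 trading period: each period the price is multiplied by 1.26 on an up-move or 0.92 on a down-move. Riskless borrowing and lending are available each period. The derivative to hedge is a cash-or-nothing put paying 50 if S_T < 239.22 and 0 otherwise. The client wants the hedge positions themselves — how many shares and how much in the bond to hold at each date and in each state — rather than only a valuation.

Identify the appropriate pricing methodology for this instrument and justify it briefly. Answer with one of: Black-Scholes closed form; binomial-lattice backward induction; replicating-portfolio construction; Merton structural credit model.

framework: replicating-portfolio construction

Key observation: the task asks for the hedge itself — share and bond holdings at every node of the 1-period tree on spot 199 with factors 1.26/0.92 — which is exactly what the replicating-portfolio construction produces.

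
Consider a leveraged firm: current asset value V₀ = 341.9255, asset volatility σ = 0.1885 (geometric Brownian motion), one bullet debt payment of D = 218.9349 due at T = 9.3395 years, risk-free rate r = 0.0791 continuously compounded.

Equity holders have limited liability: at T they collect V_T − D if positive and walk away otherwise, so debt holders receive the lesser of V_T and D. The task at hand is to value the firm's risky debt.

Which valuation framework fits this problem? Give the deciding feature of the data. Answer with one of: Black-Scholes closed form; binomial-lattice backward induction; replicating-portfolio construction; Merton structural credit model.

Key observation: the data describe a firm's assets (V₀ = 341.9255, GBM) and a single zero-coupon debt of face 218.9349, so credit quantities follow from equity-as-call in the structural model.

framework: Merton structural credit model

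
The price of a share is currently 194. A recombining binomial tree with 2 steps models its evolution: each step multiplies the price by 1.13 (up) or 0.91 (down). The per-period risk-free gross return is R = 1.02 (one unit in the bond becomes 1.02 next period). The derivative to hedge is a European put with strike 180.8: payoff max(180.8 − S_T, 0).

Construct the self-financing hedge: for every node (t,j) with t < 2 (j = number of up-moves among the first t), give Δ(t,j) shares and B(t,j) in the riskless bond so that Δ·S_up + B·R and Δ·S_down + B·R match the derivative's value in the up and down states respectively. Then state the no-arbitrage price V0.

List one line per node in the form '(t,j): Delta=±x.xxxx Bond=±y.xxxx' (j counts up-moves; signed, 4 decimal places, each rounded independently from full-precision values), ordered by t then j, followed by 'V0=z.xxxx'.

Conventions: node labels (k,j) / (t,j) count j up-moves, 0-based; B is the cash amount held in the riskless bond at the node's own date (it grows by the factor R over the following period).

Under the risk-neutral measure, an up-move has probability p* = (R−d)/(u−d) = 0.5000 and values discount at R = 1.02.
At maturity the claim pays: V(2,0)=20.1486, V(2,1)=0.0000, V(2,2)=0.0000
  t=1,j=0: stock 176.5400 → up 199.4902 (V=0.0000), down 160.6514 (V=20.1486). Price 9.8768; hedge Δ=-0.5188, bond B=101.4613.
  t=1,j=1: stock 219.2200 → up 247.7186 (V=0.0000), down 199.4902 (V=0.0000). Price 0.0000; hedge Δ=0.0000, bond B=0.0000.
  t=0,j=0: stock 194.0000 → up 219.2200 (V=0.0000), down 176.5400 (V=9.8768). Price 4.8416; hedge Δ=-0.2314, bond B=49.7359.
Sanity check at the root: Δ(0,0)·S0 + B(0,0) reproduces V0 = 4.8416.

(0,0): Delta=-0.2314 Bond=49.7359
(1,0): Delta=-0.5188 Bond=101.4613
(1,1): Delta=0.0000 Bond=0.0000
V0=4.8416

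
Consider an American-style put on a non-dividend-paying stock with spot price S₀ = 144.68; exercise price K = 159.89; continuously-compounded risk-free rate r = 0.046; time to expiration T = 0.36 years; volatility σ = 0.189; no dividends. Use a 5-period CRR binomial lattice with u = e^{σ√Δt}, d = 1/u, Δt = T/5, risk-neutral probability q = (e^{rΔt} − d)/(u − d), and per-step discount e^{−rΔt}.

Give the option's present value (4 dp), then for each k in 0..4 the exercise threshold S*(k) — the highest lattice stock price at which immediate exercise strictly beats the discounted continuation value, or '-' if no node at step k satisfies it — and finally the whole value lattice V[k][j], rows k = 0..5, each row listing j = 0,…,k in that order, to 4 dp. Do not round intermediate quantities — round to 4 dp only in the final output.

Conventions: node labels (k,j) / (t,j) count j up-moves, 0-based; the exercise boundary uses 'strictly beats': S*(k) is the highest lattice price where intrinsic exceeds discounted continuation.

Δt=0.07200, u=1.05202, d=0.95055, q=0.52002, disc=e^(-rΔt)=0.99669
k=5 terminal: V=max(K-S,0) → 47.6147 35.6292 22.3644 7.6835 0.0000 0.0000
k=4: j=0 S=118.1161 intr=41.7739 cont=41.2452 V=41.7739[EX]; j=1 S=130.7251 intr=29.1649 cont=28.6363 V=29.1649[EX]; j=2 S=144.6800 intr=15.2100 cont=14.6813 V=15.2100[EX]; j=3 S=160.1246 intr=0.0000 cont=3.6757 V=3.6757[hold]; j=4 S=177.2180 intr=0.0000 cont=0.0000 V=0.0000[hold]  S*(4)=144.6800
k=3: j=0 S=124.2608 intr=35.6292 cont=35.1006 V=35.6292[EX]; j=1 S=137.5256 intr=22.3644 cont=21.8357 V=22.3644[EX]; j=2 S=152.2065 intr=7.6835 cont=9.1815 V=9.1815[hold]; j=3 S=168.4546 intr=0.0000 cont=1.7584 V=1.7584[hold]  S*(3)=137.5256
k=2: j=0 S=130.7251 intr=29.1649 cont=28.6363 V=29.1649[EX]; j=1 S=144.6800 intr=15.2100 cont=15.4578 V=15.4578[hold]; j=2 S=160.1246 intr=0.0000 cont=5.3038 V=5.3038[hold]  S*(2)=130.7251
k=1: j=0 S=137.5256 intr=22.3644 cont=21.9641 V=22.3644[EX]; j=1 S=152.2065 intr=7.6835 cont=10.1439 V=10.1439[hold]  S*(1)=137.5256
k=0: j=0 S=144.6800 intr=15.2100 cont=15.9565 V=15.9565[hold]  S*(0)=-

price = 15.9565
boundary = - 137.5256 130.7251 137.5256 144.6800
tree:
15.9565
22.3644 10.1439
29.1649 15.4578 5.3038
35.6292 22.3644 9.1815 1.7584
41.7739 29.1649 15.2100 3.6757 0.0000
47.6147 35.6292 22.3644 7.6835 0.0000 0.0000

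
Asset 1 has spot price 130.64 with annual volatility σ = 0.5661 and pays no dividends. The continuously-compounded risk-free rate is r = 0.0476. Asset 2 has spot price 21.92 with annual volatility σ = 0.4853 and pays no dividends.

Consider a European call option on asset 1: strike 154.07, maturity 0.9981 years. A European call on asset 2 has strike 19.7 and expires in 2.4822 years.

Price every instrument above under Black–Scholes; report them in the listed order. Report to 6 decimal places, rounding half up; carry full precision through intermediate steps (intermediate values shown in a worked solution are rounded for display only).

price(asset 1 call K=154.07) = 23.405082
price(asset 2 call K=19.7) = 8.316042

[asset 1 call K=154.07]
σ√T = 0.5661·√0.9981 = 0.565562
d₁ = (ln(S/K) + (r+σ²/2)T) / (σ√T) = (ln(130.64/154.07) + (0.0476+0.5661²/2)·0.9981) / 0.565562 = (-0.164962 + 0.207440) / 0.565562 = 0.075108
d₂ = d₁ − σ√T = 0.075108 − 0.565562 = -0.490454
e^{−rT} = 0.953601
N(d₁) = 0.529936,  N(d₂) = 0.311906
price = S·N(d₁) − K·e^{−rT}·N(d₂) = 69.230778 − 45.825697 = 23.405082
[asset 2 call K=19.7]
σ√T = 0.4853·√2.4822 = 0.764590
d₁ = (ln(S/K) + (r+σ²/2)T) / (σ√T) = (ln(21.92/19.7) + (0.0476+0.4853²/2)·2.4822) / 0.764590 = (0.106781 + 0.410452) / 0.764590 = 0.676483
d₂ = d₁ − σ√T = 0.676483 − 0.764590 = -0.088107
e^{−rT} = 0.888560
N(d₁) = 0.750633,  N(d₂) = 0.464896
price = S·N(d₁) − K·e^{−rT}·N(d₂) = 16.453878 − 8.137836 = 8.316042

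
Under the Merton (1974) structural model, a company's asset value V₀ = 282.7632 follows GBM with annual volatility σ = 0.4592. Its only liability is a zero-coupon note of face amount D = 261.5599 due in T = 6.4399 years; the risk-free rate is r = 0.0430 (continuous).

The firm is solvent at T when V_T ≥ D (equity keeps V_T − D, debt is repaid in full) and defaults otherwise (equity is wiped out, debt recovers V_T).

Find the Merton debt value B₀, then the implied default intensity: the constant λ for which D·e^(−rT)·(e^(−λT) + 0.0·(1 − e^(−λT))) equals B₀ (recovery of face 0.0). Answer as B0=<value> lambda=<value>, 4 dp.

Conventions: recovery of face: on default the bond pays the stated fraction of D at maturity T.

Work the structural quantities from V₀ = 282.7632 against face 261.5599:
d₁ = [ln(V₀/D) + (r + σ²/2)T] / (σ√T)
   = [ln(282.7632/261.5599) + (0.0430 + 0.5·0.4592²)·6.4399] / (0.4592·√6.4399)
   = [0.077946 + 0.955889] / 1.165310 = 0.887177
d₂ = d₁ − σ√T = 0.887177 − 1.165310 = -0.278133
N(d₁) = 0.812508,  N(d₂) = 0.390455,  e^(−rT) = 0.758118
E₀ = V₀·N(d₁) − D·e^(−rT)·N(d₂)
   = 282.7632·0.812508 − 261.5599·0.758118·0.390455 = 152.322745
B₀ = V₀ − E₀ = 282.7632 − 152.322745 = 130.440455
e^(−λT) = (B₀·e^(rT)/D − 0)/(1 − 0) = (130.4405·1.319055/261.5599 − 0)/1 = 0.65781573
λ = −ln(0.65781573)/6.4399 = 0.065037

B0=130.4405 lambda=0.0650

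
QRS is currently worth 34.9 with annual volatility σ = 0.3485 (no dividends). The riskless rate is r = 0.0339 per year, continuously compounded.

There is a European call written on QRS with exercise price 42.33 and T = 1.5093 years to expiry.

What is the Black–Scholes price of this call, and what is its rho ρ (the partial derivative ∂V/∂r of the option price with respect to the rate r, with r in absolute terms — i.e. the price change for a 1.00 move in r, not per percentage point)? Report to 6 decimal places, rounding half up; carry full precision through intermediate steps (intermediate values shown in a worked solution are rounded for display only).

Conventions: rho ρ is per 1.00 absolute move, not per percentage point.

price = 4.047602
ρ = 17.770454

σ√T = 0.3485·√1.5093 = 0.428145
d₁ = (ln(S/K) + (r+σ²/2)T) / (σ√T) = (ln(34.9/42.33) + (0.0339+0.3485²/2)·1.5093) / 0.428145 = (-0.193009 + 0.142819) / 0.428145 = -0.117227
d₂ = d₁ − σ√T = -0.117227 − 0.428145 = -0.545371
e^{−rT} = 0.950122
N(d₁) = 0.453340,  N(d₂) = 0.292749
Call price V = S·N(d₁) − K·e^{−rT}·N(d₂) = 15.821572 − 11.773971 = 4.047602
ρ = K·T·e^{−rT}·N(d₂) = 17.770454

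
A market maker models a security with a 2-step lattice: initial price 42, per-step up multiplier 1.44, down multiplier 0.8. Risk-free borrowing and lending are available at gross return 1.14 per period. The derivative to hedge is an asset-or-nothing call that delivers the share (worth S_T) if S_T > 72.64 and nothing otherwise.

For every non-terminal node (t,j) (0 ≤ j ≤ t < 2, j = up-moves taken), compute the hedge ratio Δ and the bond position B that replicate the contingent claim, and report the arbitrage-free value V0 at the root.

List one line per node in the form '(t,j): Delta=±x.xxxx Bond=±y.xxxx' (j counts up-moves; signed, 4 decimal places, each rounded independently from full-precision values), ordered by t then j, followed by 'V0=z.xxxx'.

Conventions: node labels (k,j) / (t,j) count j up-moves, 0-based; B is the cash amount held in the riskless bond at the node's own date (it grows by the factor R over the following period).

(0,0): Delta=1.5099 Bond=-44.5014
(1,0): Delta=0.0000 Bond=0.0000
(1,1): Delta=2.2500 Bond=-95.4947
V0=18.9131

The replicating-portfolio and risk-neutral prices coincide; use p* = (1.14−0.8)/(1.44−0.8) = 0.5312 for the latter.
Expiry values: V(2,0)=0.0000, V(2,1)=0.0000, V(2,2)=87.0912
  t=1,j=0: stock 33.6000 → up 48.3840 (V=0.0000), down 26.8800 (V=0.0000). Price 0.0000; hedge Δ=0.0000, bond B=0.0000.
  t=1,j=1: stock 60.4800 → up 87.0912 (V=87.0912), down 48.3840 (V=0.0000). Price 40.5853; hedge Δ=2.2500, bond B=-95.4947.
  t=0,j=0: stock 42.0000 → up 60.4800 (V=40.5853), down 33.6000 (V=0.0000). Price 18.9131; hedge Δ=1.5099, bond B=-44.5014.
Verification: the root portfolio costs Δ(0,0)·S0 + B(0,0) = 18.9131, matching V0.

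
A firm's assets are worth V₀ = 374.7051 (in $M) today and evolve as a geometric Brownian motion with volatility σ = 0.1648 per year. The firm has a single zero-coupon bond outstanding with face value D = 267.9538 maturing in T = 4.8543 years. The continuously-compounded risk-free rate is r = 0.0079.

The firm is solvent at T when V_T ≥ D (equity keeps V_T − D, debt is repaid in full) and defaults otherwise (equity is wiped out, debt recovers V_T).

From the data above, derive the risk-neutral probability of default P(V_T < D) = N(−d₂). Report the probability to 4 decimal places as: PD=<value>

PD=0.1983

Equity is a call on the firm's assets struck at D = 267.9538:
d₁ = [ln(V₀/D) + (r + σ²/2)T] / (σ√T)
   = [ln(374.7051/267.9538) + (0.0079 + 0.5·0.1648²)·4.8543] / (0.1648·√4.8543)
   = [0.335325 + 0.104268] / 0.363095 = 1.210682
d₂ = d₁ − σ√T = 1.210682 − 0.363095 = 0.847587
risk-neutral PD = N(−d₂) = N(-0.847587) = 0.198334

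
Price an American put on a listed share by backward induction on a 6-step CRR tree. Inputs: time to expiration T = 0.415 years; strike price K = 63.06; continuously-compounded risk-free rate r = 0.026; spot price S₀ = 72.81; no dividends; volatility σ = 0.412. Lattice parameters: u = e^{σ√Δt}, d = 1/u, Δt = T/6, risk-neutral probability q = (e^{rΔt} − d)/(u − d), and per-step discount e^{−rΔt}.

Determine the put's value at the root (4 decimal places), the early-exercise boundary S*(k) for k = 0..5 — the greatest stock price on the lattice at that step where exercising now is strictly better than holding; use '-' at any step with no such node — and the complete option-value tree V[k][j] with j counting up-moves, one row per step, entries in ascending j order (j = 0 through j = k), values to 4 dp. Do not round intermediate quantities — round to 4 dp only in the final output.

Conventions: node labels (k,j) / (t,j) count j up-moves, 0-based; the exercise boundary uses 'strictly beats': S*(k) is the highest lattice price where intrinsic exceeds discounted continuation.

params: Δt=0.06917 u=1.11444 d=0.89731 q=0.48123 e^(-rΔt)=0.99820
t_6 payoffs: 25.0546 15.8580 4.4360 0.0000 0.0000 0.0000 0.0000
t_5: node(5,0) S=42.3548 payoff=20.7052 vs cont=20.5919 → 20.7052 [stop]  node(5,1) S=52.6039 payoff=10.4561 vs cont=10.3428 → 10.4561 [stop]  node(5,2) S=65.3331 payoff=0.0000 vs cont=2.2971 → 2.2971 [wait]  node(5,3) S=81.1425 payoff=0.0000 vs cont=0.0000 → 0.0000 [wait]  node(5,4) S=100.7776 payoff=0.0000 vs cont=0.0000 → 0.0000 [wait]  node(5,5) S=125.1639 payoff=0.0000 vs cont=0.0000 → 0.0000 [wait]  ⇒ S*(5)=52.6039
t_4: node(4,0) S=47.2020 payoff=15.8580 vs cont=15.7447 → 15.8580 [stop]  node(4,1) S=58.6240 payoff=4.4360 vs cont=6.5180 → 6.5180 [wait]  node(4,2) S=72.8100 payoff=0.0000 vs cont=1.1895 → 1.1895 [wait]  node(4,3) S=90.4287 payoff=0.0000 vs cont=0.0000 → 0.0000 [wait]  node(4,4) S=112.3108 payoff=0.0000 vs cont=0.0000 → 0.0000 [wait]  ⇒ S*(4)=47.2020
t_3: node(3,0) S=52.6039 payoff=10.4561 vs cont=11.3429 → 11.3429 [wait]  node(3,1) S=65.3331 payoff=0.0000 vs cont=3.9467 → 3.9467 [wait]  node(3,2) S=81.1425 payoff=0.0000 vs cont=0.6160 → 0.6160 [wait]  node(3,3) S=100.7776 payoff=0.0000 vs cont=0.0000 → 0.0000 [wait]  ⇒ S*(3)=-
t_2: node(2,0) S=58.6240 payoff=4.4360 vs cont=7.7697 → 7.7697 [wait]  node(2,1) S=72.8100 payoff=0.0000 vs cont=2.3397 → 2.3397 [wait]  node(2,2) S=90.4287 payoff=0.0000 vs cont=0.3190 → 0.3190 [wait]  ⇒ S*(2)=-
t_1: node(1,0) S=65.3331 payoff=0.0000 vs cont=5.1473 → 5.1473 [wait]  node(1,1) S=81.1425 payoff=0.0000 vs cont=1.3648 → 1.3648 [wait]  ⇒ S*(1)=-
t_0: node(0,0) S=72.8100 payoff=0.0000 vs cont=3.3211 → 3.3211 [wait]  ⇒ S*(0)=-

price = 3.3211
boundary = - - - - 47.2020 52.6039
tree:
3.3211
5.1473 1.3648
7.7697 2.3397 0.3190
11.3429 3.9467 0.6160 0.0000
15.8580 6.5180 1.1895 0.0000 0.0000
20.7052 10.4561 2.2971 0.0000 0.0000 0.0000
25.0546 15.8580 4.4360 0.0000 0.0000 0.0000 0.0000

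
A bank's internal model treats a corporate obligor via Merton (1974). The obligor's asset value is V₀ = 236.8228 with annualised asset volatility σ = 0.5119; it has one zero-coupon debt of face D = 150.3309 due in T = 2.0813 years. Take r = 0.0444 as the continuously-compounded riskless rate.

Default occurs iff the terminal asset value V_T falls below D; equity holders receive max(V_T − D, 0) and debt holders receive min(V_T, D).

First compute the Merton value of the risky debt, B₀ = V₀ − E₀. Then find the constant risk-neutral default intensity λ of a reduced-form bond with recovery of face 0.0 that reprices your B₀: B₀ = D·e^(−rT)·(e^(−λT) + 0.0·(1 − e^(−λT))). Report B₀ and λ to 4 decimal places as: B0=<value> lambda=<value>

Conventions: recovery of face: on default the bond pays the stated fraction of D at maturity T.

B0=120.0020 lambda=0.0639

Apply the equity-as-call identities (strike 150.3309, horizon 2.0813 years):
d₁ = [ln(V₀/D) + (r + σ²/2)T] / (σ√T)
   = [ln(236.8228/150.3309) + (0.0444 + 0.5·0.5119²)·2.0813] / (0.5119·√2.0813)
   = [0.454473 + 0.365103] / 0.738503 = 1.109781
d₂ = d₁ − σ√T = 1.109781 − 0.738503 = 0.371277
N(d₁) = 0.866453,  N(d₂) = 0.644784,  e^(−rT) = 0.911732
E₀ = V₀·N(d₁) − D·e^(−rT)·N(d₂)
   = 236.8228·0.866453 − 150.3309·0.911732·0.644784 = 116.820799
B₀ = V₀ − E₀ = 236.8228 − 116.820799 = 120.002001
e^(−λT) = (B₀·e^(rT)/D − 0)/(1 − 0) = (120.0020·1.096814/150.3309 − 0)/1 = 0.87553449
λ = −ln(0.87553449)/2.0813 = 0.063864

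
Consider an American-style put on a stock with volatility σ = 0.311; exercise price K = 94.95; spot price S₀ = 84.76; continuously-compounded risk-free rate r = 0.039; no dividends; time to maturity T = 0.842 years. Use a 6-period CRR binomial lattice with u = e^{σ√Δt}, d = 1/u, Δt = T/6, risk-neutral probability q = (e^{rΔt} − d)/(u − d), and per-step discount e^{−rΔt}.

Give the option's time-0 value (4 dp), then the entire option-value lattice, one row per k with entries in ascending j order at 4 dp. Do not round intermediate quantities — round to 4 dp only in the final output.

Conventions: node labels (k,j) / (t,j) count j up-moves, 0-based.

Δt=0.14033  u=1.12356  d=0.89003  q=0.49441  discount=0.99454
step 6 (expiry): payoffs max(K−S,0) = 52.8183 41.7633 27.8076 10.1900 0.0000 0.0000 0.0000
k=5: (k=5,j=0): S=47.3375, K−S=47.6125, hold=47.0942 ⇒ V=47.6125 exercise | (k=5,j=1): S=59.7585, K−S=35.1915, hold=34.6732 ⇒ V=35.1915 exercise | (k=5,j=2): S=75.4386, K−S=19.5114, hold=18.9931 ⇒ V=19.5114 exercise | (k=5,j=3): S=95.2331, K−S=0.0000, hold=5.1239 ⇒ V=5.1239 continue | (k=5,j=4): S=120.2215, K−S=0.0000, hold=0.0000 ⇒ V=0.0000 continue | (k=5,j=5): S=151.7666, K−S=0.0000, hold=0.0000 ⇒ V=0.0000 continue
k=4: (k=4,j=0): S=53.1867, K−S=41.7633, hold=41.2451 ⇒ V=41.7633 exercise | (k=4,j=1): S=67.1424, K−S=27.8076, hold=27.2894 ⇒ V=27.8076 exercise | (k=4,j=2): S=84.7600, K−S=10.1900, hold=12.3304 ⇒ V=12.3304 continue | (k=4,j=3): S=107.0003, K−S=0.0000, hold=2.5765 ⇒ V=2.5765 continue | (k=4,j=4): S=135.0763, K−S=0.0000, hold=0.0000 ⇒ V=0.0000 continue
k=3: (k=3,j=0): S=59.7585, K−S=35.1915, hold=34.6732 ⇒ V=35.1915 exercise | (k=3,j=1): S=75.4386, K−S=19.5114, hold=20.0456 ⇒ V=20.0456 continue | (k=3,j=2): S=95.2331, K−S=0.0000, hold=7.4670 ⇒ V=7.4670 continue | (k=3,j=3): S=120.2215, K−S=0.0000, hold=1.2955 ⇒ V=1.2955 continue
k=2: (k=2,j=0): S=67.1424, K−S=27.8076, hold=27.5520 ⇒ V=27.8076 exercise | (k=2,j=1): S=84.7600, K−S=10.1900, hold=13.7512 ⇒ V=13.7512 continue | (k=2,j=2): S=107.0003, K−S=0.0000, hold=4.3917 ⇒ V=4.3917 continue
k=1: (k=1,j=0): S=75.4386, K−S=19.5114, hold=20.7442 ⇒ V=20.7442 continue | (k=1,j=1): S=95.2331, K−S=0.0000, hold=9.0740 ⇒ V=9.0740 continue
k=0: (k=0,j=0): S=84.7600, K−S=10.1900, hold=14.8926 ⇒ V=14.8926 continue

price = 14.8926
tree:
14.8926
20.7442 9.0740
27.8076 13.7512 4.3917
35.1915 20.0456 7.4670 1.2955
41.7633 27.8076 12.3304 2.5765 0.0000
47.6125 35.1915 19.5114 5.1239 0.0000 0.0000
52.8183 41.7633 27.8076 10.1900 0.0000 0.0000 0.0000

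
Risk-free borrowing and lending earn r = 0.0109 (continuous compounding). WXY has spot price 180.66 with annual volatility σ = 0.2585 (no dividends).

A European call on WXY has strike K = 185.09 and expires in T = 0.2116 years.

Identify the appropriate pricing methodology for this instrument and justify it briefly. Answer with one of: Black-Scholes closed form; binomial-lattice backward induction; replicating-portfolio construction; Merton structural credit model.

framework: Black-Scholes closed form

Key observation: the instrument is a plain European call (strike 185.09) on a lognormal asset; the exact continuous-time formula applies directly.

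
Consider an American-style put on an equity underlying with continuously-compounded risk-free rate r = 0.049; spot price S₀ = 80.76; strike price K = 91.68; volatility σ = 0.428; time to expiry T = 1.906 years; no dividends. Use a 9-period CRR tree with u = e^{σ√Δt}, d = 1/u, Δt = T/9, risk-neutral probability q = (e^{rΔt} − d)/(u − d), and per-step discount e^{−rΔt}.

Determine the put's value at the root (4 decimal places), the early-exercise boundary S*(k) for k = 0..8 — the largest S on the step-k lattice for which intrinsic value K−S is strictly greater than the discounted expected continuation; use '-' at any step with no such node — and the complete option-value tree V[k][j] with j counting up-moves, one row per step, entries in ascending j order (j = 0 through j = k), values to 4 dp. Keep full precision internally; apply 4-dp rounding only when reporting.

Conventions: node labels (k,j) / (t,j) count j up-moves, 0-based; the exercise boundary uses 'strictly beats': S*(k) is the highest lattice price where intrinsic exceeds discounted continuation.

Δt=0.21178, u=1.21770, d=0.82122, q=0.47723, disc=e^(-rΔt)=0.98968
k=9 terminal: V=max(K-S,0) → 77.9605 71.3369 61.5154 46.9523 25.3582 0.0000 0.0000 0.0000 0.0000 0.0000
k=8: j=0 S=16.7062 intr=74.9738 cont=74.0273 V=74.9738[EX]; j=1 S=24.7718 intr=66.9082 cont=65.9618 V=66.9082[EX]; j=2 S=36.7314 intr=54.9486 cont=54.0022 V=54.9486[EX]; j=3 S=54.4649 intr=37.2151 cont=36.2686 V=37.2151[EX]; j=4 S=80.7600 intr=10.9200 cont=13.1197 V=13.1197[hold]; j=5 S=119.7501 intr=0.0000 cont=0.0000 V=0.0000[hold]; j=6 S=177.5643 intr=0.0000 cont=0.0000 V=0.0000[hold]; j=7 S=263.2905 intr=0.0000 cont=0.0000 V=0.0000[hold]; j=8 S=390.4045 intr=0.0000 cont=0.0000 V=0.0000[hold]  S*(8)=54.4649
k=7: j=0 S=20.3431 intr=71.3369 cont=70.3904 V=71.3369[EX]; j=1 S=30.1646 intr=61.5154 cont=60.5690 V=61.5154[EX]; j=2 S=44.7277 intr=46.9523 cont=46.0058 V=46.9523[EX]; j=3 S=66.3218 intr=25.3582 cont=25.4506 V=25.4506[hold]; j=4 S=98.3413 intr=0.0000 cont=6.7878 V=6.7878[hold]; j=5 S=145.8195 intr=0.0000 cont=0.0000 V=0.0000[hold]; j=6 S=216.2197 intr=0.0000 cont=0.0000 V=0.0000[hold]; j=7 S=320.6085 intr=0.0000 cont=0.0000 V=0.0000[hold]  S*(7)=44.7277
k=6: j=0 S=24.7718 intr=66.9082 cont=65.9618 V=66.9082[EX]; j=1 S=36.7314 intr=54.9486 cont=54.0022 V=54.9486[EX]; j=2 S=54.4649 intr=37.2151 cont=36.3123 V=37.2151[EX]; j=3 S=80.7600 intr=10.9200 cont=16.3734 V=16.3734[hold]; j=4 S=119.7501 intr=0.0000 cont=3.5119 V=3.5119[hold]; j=5 S=177.5643 intr=0.0000 cont=0.0000 V=0.0000[hold]; j=6 S=263.2905 intr=0.0000 cont=0.0000 V=0.0000[hold]  S*(6)=54.4649
k=5: j=0 S=30.1646 intr=61.5154 cont=60.5690 V=61.5154[EX]; j=1 S=44.7277 intr=46.9523 cont=46.0058 V=46.9523[EX]; j=2 S=66.3218 intr=25.3582 cont=26.9874 V=26.9874[hold]; j=3 S=98.3413 intr=0.0000 cont=10.1299 V=10.1299[hold]; j=4 S=145.8195 intr=0.0000 cont=1.8169 V=1.8169[hold]; j=5 S=216.2197 intr=0.0000 cont=0.0000 V=0.0000[hold]  S*(5)=44.7277
k=4: j=0 S=36.7314 intr=54.9486 cont=54.0022 V=54.9486[EX]; j=1 S=54.4649 intr=37.2151 cont=37.0381 V=37.2151[EX]; j=2 S=80.7600 intr=10.9200 cont=18.7470 V=18.7470[hold]; j=3 S=119.7501 intr=0.0000 cont=6.0991 V=6.0991[hold]; j=4 S=177.5643 intr=0.0000 cont=0.9400 V=0.9400[hold]  S*(4)=54.4649
k=3: j=0 S=44.7277 intr=46.9523 cont=46.0058 V=46.9523[EX]; j=1 S=66.3218 intr=25.3582 cont=28.1084 V=28.1084[hold]; j=2 S=98.3413 intr=0.0000 cont=12.5798 V=12.5798[hold]; j=3 S=145.8195 intr=0.0000 cont=3.5995 V=3.5995[hold]  S*(3)=44.7277
k=2: j=0 S=54.4649 intr=37.2151 cont=37.5676 V=37.5676[hold]; j=1 S=80.7600 intr=10.9200 cont=20.4841 V=20.4841[hold]; j=2 S=119.7501 intr=0.0000 cont=8.2085 V=8.2085[hold]  S*(2)=-
k=1: j=0 S=66.3218 intr=25.3582 cont=29.1112 V=29.1112[hold]; j=1 S=98.3413 intr=0.0000 cont=14.4749 V=14.4749[hold]  S*(1)=-
k=0: j=0 S=80.7600 intr=10.9200 cont=21.8979 V=21.8979[hold]  S*(0)=-

price = 21.8979
boundary = - - - 44.7277 54.4649 44.7277 54.4649 44.7277 54.4649
tree:
21.8979
29.1112 14.4749
37.5676 20.4841 8.2085
46.9523 28.1084 12.5798 3.5995
54.9486 37.2151 18.7470 6.0991 0.9400
61.5154 46.9523 26.9874 10.1299 1.8169 0.0000
66.9082 54.9486 37.2151 16.3734 3.5119 0.0000 0.0000
71.3369 61.5154 46.9523 25.4506 6.7878 0.0000 0.0000 0.0000
74.9738 66.9082 54.9486 37.2151 13.1197 0.0000 0.0000 0.0000 0.0000
77.9605 71.3369 61.5154 46.9523 25.3582 0.0000 0.0000 0.0000 0.0000 0.0000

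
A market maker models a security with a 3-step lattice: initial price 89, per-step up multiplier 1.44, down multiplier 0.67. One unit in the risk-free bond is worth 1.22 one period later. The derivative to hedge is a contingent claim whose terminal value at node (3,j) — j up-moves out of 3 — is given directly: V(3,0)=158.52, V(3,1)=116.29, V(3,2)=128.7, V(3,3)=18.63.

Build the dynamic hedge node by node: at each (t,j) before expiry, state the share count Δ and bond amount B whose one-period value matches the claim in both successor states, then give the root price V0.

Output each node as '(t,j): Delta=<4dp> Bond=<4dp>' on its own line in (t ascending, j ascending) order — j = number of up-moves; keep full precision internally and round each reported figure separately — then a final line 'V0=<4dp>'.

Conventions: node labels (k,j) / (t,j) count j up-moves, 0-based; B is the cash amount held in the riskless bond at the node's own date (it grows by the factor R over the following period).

Risk-neutral probability p* = (R−d)/(u−d) = (1.22−0.67)/(1.44−0.67) = 0.7143.
Payoffs at expiry: V(3,0)=158.5200, V(3,1)=116.2900, V(3,2)=128.7000, V(3,3)=18.6300
  t=2,j=0: stock 39.9521 → up 57.5310 (V=116.2900), down 26.7679 (V=158.5200). Price 105.2096; hedge Δ=-1.3727, bond B=160.0538.
  t=2,j=1: stock 85.8672 → up 123.6488 (V=128.7000), down 57.5310 (V=116.2900). Price 102.5855; hedge Δ=0.1877, bond B=86.4686.
  t=2,j=2: stock 184.5504 → up 265.7526 (V=18.6300), down 123.6488 (V=128.7000). Price 41.0480; hedge Δ=-0.7746, bond B=183.9961.
  t=1,j=0: stock 59.6300 → up 85.8672 (V=102.5855), down 39.9521 (V=105.2096). Price 84.7010; hedge Δ=-0.0572, bond B=88.1090.
  t=1,j=1: stock 128.1600 → up 184.5504 (V=41.0480), down 85.8672 (V=102.5855). Price 48.0575; hedge Δ=-0.6236, bond B=127.9763.
  t=0,j=0: stock 89.0000 → up 128.1600 (V=48.0575), down 59.6300 (V=84.7010). Price 47.9730; hedge Δ=-0.5347, bond B=95.5620.
Check: Δ(0,0)·S0 + B(0,0) = 47.9730 = V0.

(0,0): Delta=-0.5347 Bond=95.5620
(1,0): Delta=-0.0572 Bond=88.1090
(1,1): Delta=-0.6236 Bond=127.9763
(2,0): Delta=-1.3727 Bond=160.0538
(2,1): Delta=0.1877 Bond=86.4686
(2,2): Delta=-0.7746 Bond=183.9961
V0=47.9730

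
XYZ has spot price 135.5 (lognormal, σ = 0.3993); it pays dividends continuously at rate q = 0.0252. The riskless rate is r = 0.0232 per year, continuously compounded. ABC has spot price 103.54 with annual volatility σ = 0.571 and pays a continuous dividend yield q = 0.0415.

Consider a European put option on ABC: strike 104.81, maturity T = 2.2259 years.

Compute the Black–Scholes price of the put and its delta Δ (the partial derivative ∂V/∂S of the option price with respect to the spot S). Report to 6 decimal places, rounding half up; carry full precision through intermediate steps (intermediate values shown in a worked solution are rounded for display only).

σ√T = 0.571·√2.2259 = 0.851901
d₁ = (ln(S/K) + (r−q+σ²/2)T) / (σ√T) = (ln(103.54/104.81) + (0.0232−0.0415+0.571²/2)·2.2259) / 0.851901 = (-0.012191 + 0.322133) / 0.851901 = 0.363824
d₂ = d₁ − σ√T = 0.363824 − 0.851901 = -0.488076
e^{−rT} = 0.949670
e^{−qT} = 0.911763
N(−d₁) = 0.357995,  N(−d₂) = 0.687252
Put price V = K·e^{−rT}·N(−d₂) − S·e^{−qT}·N(−d₁) = 68.405566 − 33.796112 = 34.609454
Δ = −e^{−qT}·N(−d₁) = -0.326406

price = 34.609454
Δ = -0.326406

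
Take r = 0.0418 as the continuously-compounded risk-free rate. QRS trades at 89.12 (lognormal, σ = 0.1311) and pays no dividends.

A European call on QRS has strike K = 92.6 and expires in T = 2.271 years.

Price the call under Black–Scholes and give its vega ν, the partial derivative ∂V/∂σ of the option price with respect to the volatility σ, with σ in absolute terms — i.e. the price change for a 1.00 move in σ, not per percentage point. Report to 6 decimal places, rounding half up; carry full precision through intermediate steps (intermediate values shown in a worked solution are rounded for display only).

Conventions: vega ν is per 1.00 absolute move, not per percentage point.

price = 9.549946
ν = 49.744264

σ√T = 0.1311·√2.271 = 0.197566
d₁ = (ln(S/K) + (r+σ²/2)T) / (σ√T) = (ln(89.12/92.6) + (0.0418+0.1311²/2)·2.271) / 0.197566 = (-0.038305 + 0.114444) / 0.197566 = 0.385384
d₂ = d₁ − σ√T = 0.385384 − 0.197566 = 0.187818
e^{−rT} = 0.909439
N(d₁) = 0.650023,  N(d₂) = 0.574490
Call price V = S·N(d₁) − K·e^{−rT}·N(d₂) = 57.930081 − 48.380135 = 9.549946
φ(d₁) = (1/√(2π))·e^{−d₁²/2} = 0.370390
ν = S·φ(d₁)·√T = 49.744264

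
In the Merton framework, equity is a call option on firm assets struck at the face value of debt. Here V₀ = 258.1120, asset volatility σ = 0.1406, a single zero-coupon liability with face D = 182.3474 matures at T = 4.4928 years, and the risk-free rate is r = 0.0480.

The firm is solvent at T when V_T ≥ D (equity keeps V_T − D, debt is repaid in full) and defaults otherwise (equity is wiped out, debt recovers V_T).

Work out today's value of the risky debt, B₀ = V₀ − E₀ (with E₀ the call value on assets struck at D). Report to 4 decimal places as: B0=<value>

Equity is a call on the firm's assets struck at D = 182.3474:
d₁ = [ln(V₀/D) + (r + σ²/2)T] / (σ√T)
   = [ln(258.1120/182.3474) + (0.0480 + 0.5·0.1406²)·4.4928] / (0.1406·√4.4928)
   = [0.347480 + 0.260062] / 0.298019 = 2.038602
d₂ = d₁ − σ√T = 2.038602 − 0.298019 = 1.740583
N(d₁) = 0.979255,  N(d₂) = 0.959122,  e^(−rT) = 0.806014
E₀ = V₀·N(d₁) − D·e^(−rT)·N(d₂)
   = 258.1120·0.979255 − 182.3474·0.806014·0.959122 = 111.791049
B₀ = V₀ − E₀ = 258.1120 − 111.791049 = 146.320951

B0=146.3210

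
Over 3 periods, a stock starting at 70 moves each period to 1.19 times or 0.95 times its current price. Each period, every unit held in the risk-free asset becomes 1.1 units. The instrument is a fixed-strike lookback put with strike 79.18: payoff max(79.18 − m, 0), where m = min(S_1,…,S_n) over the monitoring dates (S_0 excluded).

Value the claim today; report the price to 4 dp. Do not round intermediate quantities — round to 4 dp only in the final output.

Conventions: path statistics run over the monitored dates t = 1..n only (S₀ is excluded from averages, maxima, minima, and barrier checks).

With p* = (R−d)/(u−d) = 0.6250, sum probability × payoff across the paths and divide by R^3.
Enumerate all 2^3 = 8 price paths (U = up ×1.19, D = down ×0.95); each path with k up-moves has probability p*^k·(1−p*)^(3−k).
DDD: m=60.0162, payoff=19.1638, prob=0.052734
UDD: m=75.1783, payoff=4.0018, prob=0.087891
DUD: m=66.5000, payoff=12.6800, prob=0.087891
UUD: m=83.3000, payoff=0.0000, prob=0.146484
DDU: m=63.1750, payoff=16.0050, prob=0.087891
UDU: m=79.1350, payoff=0.0450, prob=0.146484
DUU: m=66.5000, payoff=12.6800, prob=0.146484
UUU: m=83.3000, payoff=0.0000, prob=0.244141
Price = Σ prob·payoff / R^3 = 5.747461 / 1.331000 = 4.3182

price = 4.3182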